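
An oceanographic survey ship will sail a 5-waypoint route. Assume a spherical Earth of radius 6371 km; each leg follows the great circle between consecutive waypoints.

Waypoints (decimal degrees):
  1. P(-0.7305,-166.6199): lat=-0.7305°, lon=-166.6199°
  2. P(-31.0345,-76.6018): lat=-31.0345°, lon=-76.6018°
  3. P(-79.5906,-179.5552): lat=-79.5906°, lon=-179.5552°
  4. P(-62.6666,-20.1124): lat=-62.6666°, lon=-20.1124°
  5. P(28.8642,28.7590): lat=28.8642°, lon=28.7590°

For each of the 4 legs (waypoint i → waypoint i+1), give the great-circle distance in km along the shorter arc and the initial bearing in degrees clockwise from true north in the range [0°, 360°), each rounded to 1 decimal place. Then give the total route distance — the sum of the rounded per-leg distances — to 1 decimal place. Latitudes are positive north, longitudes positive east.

Leg 1: φ1=-0.0127496, φ2=-0.5416542, Δφ=-0.5289046, Δλ=1.5711122 rad; a=sin²(Δφ/2)+cosφ1·cosφ2·sin²(Δλ/2)=0.4968488584; c=2·atan2(√a, √(1-a))=1.564494002; dist=6371·c=9967.391 ≈ 9967.4 km; running total=9967.4 km
Leg 1 bearing: y=sinΔλ·cosφ2=0.85685698, x=cosφ1·sinφ2-sinφ1·cosφ2·cosΔλ=-0.51551566; θ=atan2(y, x)=121.0326° ≈ 121.0°
Leg 2: φ1=-0.5416542, φ2=-1.3891180, Δφ=-0.8474638, Δλ=-1.7968758 rad; a=sin²(Δφ/2)+cosφ1·cosφ2·sin²(Δλ/2)=0.2638172922; c=2·atan2(√a, √(1-a))=1.078823778; dist=6371·c=6873.186 ≈ 6873.2 km; running total=16840.6 km
Leg 2 bearing: y=sinΔλ·cosφ2=-0.17608268, x=cosφ1·sinφ2-sinφ1·cosφ2·cosΔλ=-0.86363523; θ=atan2(y, x)=-168.4762° <0 so +360° → 191.5238° ≈ 191.5°
Leg 3: φ1=-1.3891180, φ2=-1.0937385, Δφ=0.2953795, Δλ=2.7828018 rad; a=sin²(Δφ/2)+cosφ1·cosφ2·sin²(Δλ/2)=0.1019753070; c=2·atan2(√a, √(1-a))=0.650056861; dist=6371·c=4141.512 ≈ 4141.5 km; running total=20982.1 km
Leg 3 bearing: y=sinΔλ·cosφ2=0.16123313, x=cosφ1·sinφ2-sinφ1·cosφ2·cosΔλ=-0.58336031; θ=atan2(y, x)=164.5499° ≈ 164.5°
Leg 4: φ1=-1.0937385, φ2=0.5037753, Δφ=1.5975138, Δλ=0.8529668 rad; a=sin²(Δφ/2)+cosφ1·cosφ2·sin²(Δλ/2)=0.5821702670; c=2·atan2(√a, √(1-a))=1.735885745; dist=6371·c=11059.328 ≈ 11059.3 km; running total=32041.4 km
Leg 4 bearing: y=sinΔλ·cosφ2=0.65965799, x=cosφ1·sinφ2-sinφ1·cosφ2·cosΔλ=0.73337816; θ=atan2(y, x)=41.9707° ≈ 42.0°

Leg 1: dist=9967.4 km, bearing=121.0°
Leg 2: dist=6873.2 km, bearing=191.5°
Leg 3: dist=4141.5 km, bearing=164.5°
Leg 4: dist=11059.3 km, bearing=42.0°
Total: 32041.4 km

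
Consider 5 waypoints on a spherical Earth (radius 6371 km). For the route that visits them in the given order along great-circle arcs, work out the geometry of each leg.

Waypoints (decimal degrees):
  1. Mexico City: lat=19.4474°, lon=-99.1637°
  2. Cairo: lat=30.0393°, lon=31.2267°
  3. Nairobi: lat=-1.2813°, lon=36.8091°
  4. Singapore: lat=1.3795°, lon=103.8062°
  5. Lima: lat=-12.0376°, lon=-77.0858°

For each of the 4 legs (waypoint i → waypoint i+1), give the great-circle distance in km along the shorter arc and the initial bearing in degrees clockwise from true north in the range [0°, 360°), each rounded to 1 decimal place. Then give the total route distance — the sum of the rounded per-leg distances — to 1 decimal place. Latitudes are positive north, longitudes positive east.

Leg 1: φ1=0.3394212, φ2=0.5242847, Δφ=0.1848635, Δλ=2.2757418 rad; a=sin²(Δφ/2)+cosφ1·cosφ2·sin²(Δλ/2)=0.6811415686; c=2·atan2(√a, √(1-a))=1.941512597; dist=6371·c=12369.377 ≈ 12369.4 km; running total=12369.4 km
Leg 1 bearing: y=sinΔλ·cosφ2=0.65934419, x=cosφ1·sinφ2-sinφ1·cosφ2·cosΔλ=0.65879904; θ=atan2(y, x)=45.0237° ≈ 45.0°
Leg 2: φ1=0.5242847, φ2=-0.0223629, Δφ=-0.5466476, Δλ=0.0974313 rad; a=sin²(Δφ/2)+cosφ1·cosφ2·sin²(Δλ/2)=0.0749163160; c=2·atan2(√a, √(1-a))=0.554493234; dist=6371·c=3532.676 ≈ 3532.7 km; running total=15902.1 km
Leg 2 bearing: y=sinΔλ·cosφ2=0.09725286, x=cosφ1·sinφ2-sinφ1·cosφ2·cosΔλ=-0.51745273; θ=atan2(y, x)=169.3557° ≈ 169.4°
Leg 3: φ1=-0.0223629, φ2=0.0240768, Δφ=0.0464397, Δλ=1.1693200 rad; a=sin²(Δφ/2)+cosφ1·cosφ2·sin²(Δλ/2)=0.3049857767; c=2·atan2(√a, √(1-a))=1.170133841; dist=6371·c=7454.923 ≈ 7454.9 km; running total=23357.0 km
Leg 3 bearing: y=sinΔλ·cosφ2=0.92021829, x=cosφ1·sinφ2-sinφ1·cosφ2·cosΔλ=0.03280413; θ=atan2(y, x)=87.9584° ≈ 88.0°
Leg 4: φ1=0.0240768, φ2=-0.2100958, Δφ=-0.2341726, Δλ=-3.1571610 rad; a=sin²(Δφ/2)+cosφ1·cosφ2·sin²(Δλ/2)=0.9913149127; c=2·atan2(√a, √(1-a))=2.954934163; dist=6371·c=18825.886 ≈ 18825.9 km; running total=42182.9 km
Leg 4 bearing: y=sinΔλ·cosφ2=0.01522539, x=cosφ1·sinφ2-sinφ1·cosφ2·cosΔλ=-0.18495084; θ=atan2(y, x)=175.2939° ≈ 175.3°

Leg 1: dist=12369.4 km, bearing=45.0°
Leg 2: dist=3532.7 km, bearing=169.4°
Leg 3: dist=7454.9 km, bearing=88.0°
Leg 4: dist=18825.9 km, bearing=175.3°
Total: 42182.9 km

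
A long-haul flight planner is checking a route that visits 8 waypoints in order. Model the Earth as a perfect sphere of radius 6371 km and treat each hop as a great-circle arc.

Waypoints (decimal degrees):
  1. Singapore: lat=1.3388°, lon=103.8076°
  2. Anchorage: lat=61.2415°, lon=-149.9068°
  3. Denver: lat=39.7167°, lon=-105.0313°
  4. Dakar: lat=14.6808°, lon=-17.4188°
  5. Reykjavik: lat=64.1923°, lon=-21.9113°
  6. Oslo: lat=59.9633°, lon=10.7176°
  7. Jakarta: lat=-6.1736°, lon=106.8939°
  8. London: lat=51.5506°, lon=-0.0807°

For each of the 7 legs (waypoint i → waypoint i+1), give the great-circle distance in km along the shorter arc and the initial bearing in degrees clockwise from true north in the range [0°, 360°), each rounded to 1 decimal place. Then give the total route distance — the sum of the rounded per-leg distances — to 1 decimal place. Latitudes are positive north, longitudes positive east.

Leg 1: φ1=0.0233665, φ2=1.0688658, Δφ=1.0454993, Δλ=-4.4281516 rad; a=sin²(Δφ/2)+cosφ1·cosφ2·sin²(Δλ/2)=0.5571993347; c=2·atan2(√a, √(1-a))=1.685446001; dist=6371·c=10737.976 ≈ 10738.0 km; running total=10738.0 km
Leg 1 bearing: y=sinΔλ·cosφ2=0.46181432, x=cosφ1·sinφ2-sinφ1·cosφ2·cosΔλ=0.87956835; θ=atan2(y, x)=27.7016° ≈ 27.7°
Leg 2: φ1=1.0688658, φ2=0.6931872, Δφ=-0.3756786, Δλ=0.7832252 rad; a=sin²(Δφ/2)+cosφ1·cosφ2·sin²(Δλ/2)=0.0887839752; c=2·atan2(√a, √(1-a))=0.605123148; dist=6371·c=3855.240 ≈ 3855.2 km; running total=14593.2 km
Leg 2 bearing: y=sinΔλ·cosφ2=0.54273279, x=cosφ1·sinφ2-sinφ1·cosφ2·cosΔλ=-0.17043075; θ=atan2(y, x)=107.4335° ≈ 107.4°
Leg 3: φ1=0.6931872, φ2=0.2562283, Δφ=-0.4369589, Δλ=1.5291266 rad; a=sin²(Δφ/2)+cosφ1·cosφ2·sin²(Δλ/2)=0.4035301578; c=2·atan2(√a, √(1-a))=1.376639081; dist=6371·c=8770.568 ≈ 8770.6 km; running total=23363.8 km
Leg 3 bearing: y=sinΔλ·cosφ2=0.96651302, x=cosφ1·sinφ2-sinφ1·cosφ2·cosΔλ=0.16919477; θ=atan2(y, x)=80.0706° ≈ 80.1°
Leg 4: φ1=0.2562283, φ2=1.1203670, Δφ=0.8641387, Δλ=-0.0784089 rad; a=sin²(Δφ/2)+cosφ1·cosφ2·sin²(Δλ/2)=0.1759992487; c=2·atan2(√a, √(1-a))=0.865838772; dist=6371·c=5516.259 ≈ 5516.3 km; running total=28880.1 km
Leg 4 bearing: y=sinΔλ·cosφ2=-0.03410052, x=cosφ1·sinφ2-sinφ1·cosφ2·cosΔλ=0.76087529; θ=atan2(y, x)=-2.5661° <0 so +360° → 357.4339° ≈ 357.4°
Leg 5: φ1=1.1203670, φ2=1.0465570, Δφ=-0.0738100, Δλ=0.5694817 rad; a=sin²(Δφ/2)+cosφ1·cosφ2·sin²(Δλ/2)=0.0185571715; c=2·atan2(√a, √(1-a))=0.273299183; dist=6371·c=1741.189 ≈ 1741.2 km; running total=30621.3 km
Leg 5 bearing: y=sinΔλ·cosφ2=0.26989687, x=cosφ1·sinφ2-sinφ1·cosφ2·cosΔλ=-0.00262488; θ=atan2(y, x)=90.5572° ≈ 90.6°
Leg 6: φ1=1.0465570, φ2=-0.1077496, Δφ=-1.1543067, Δλ=1.6785931 rad; a=sin²(Δφ/2)+cosφ1·cosφ2·sin²(Δλ/2)=0.5733202131; c=2·atan2(√a, √(1-a))=1.717967450; dist=6371·c=10945.171 ≈ 10945.2 km; running total=41566.5 km
Leg 6 bearing: y=sinΔλ·cosφ2=0.98842984, x=cosφ1·sinφ2-sinφ1·cosφ2·cosΔλ=0.03876914; θ=atan2(y, x)=87.7538° ≈ 87.8°
Leg 7: φ1=-0.1077496, φ2=0.8997277, Δφ=1.0074773, Δλ=-1.8670590 rad; a=sin²(Δφ/2)+cosφ1·cosφ2·sin²(Δλ/2)=0.6323544172; c=2·atan2(√a, √(1-a))=1.838698301; dist=6371·c=11714.347 ≈ 11714.3 km; running total=53280.8 km
Leg 7 bearing: y=sinΔλ·cosφ2=-0.59473306, x=cosφ1·sinφ2-sinφ1·cosφ2·cosΔλ=0.75909276; θ=atan2(y, x)=-38.0779° <0 so +360° → 321.9221° ≈ 321.9°

Leg 1: dist=10738.0 km, bearing=27.7°
Leg 2: dist=3855.2 km, bearing=107.4°
Leg 3: dist=8770.6 km, bearing=80.1°
Leg 4: dist=5516.3 km, bearing=357.4°
Leg 5: dist=1741.2 km, bearing=90.6°
Leg 6: dist=10945.2 km, bearing=87.8°
Leg 7: dist=11714.3 km, bearing=321.9°
Total: 53280.8 km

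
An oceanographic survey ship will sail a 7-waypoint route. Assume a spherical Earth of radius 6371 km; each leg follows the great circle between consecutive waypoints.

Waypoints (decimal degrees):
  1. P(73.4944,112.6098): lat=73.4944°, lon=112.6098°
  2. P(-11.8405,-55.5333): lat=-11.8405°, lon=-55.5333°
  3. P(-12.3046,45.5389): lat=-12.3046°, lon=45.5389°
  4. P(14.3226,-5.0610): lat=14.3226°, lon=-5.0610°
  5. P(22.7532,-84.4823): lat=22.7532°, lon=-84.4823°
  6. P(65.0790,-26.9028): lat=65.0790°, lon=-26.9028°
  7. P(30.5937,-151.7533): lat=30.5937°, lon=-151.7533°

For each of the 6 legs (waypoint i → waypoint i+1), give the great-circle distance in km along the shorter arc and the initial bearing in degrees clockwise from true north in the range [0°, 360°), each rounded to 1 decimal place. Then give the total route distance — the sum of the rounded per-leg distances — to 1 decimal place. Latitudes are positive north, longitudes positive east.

Leg 1: dist=13116.6 km, bearing=346.8°
Leg 2: dist=10901.9 km, bearing=104.4°
Leg 3: dist=6311.4 km, bearing=296.5°
Leg 4: dist=8333.7 km, bearing=290.2°
Leg 5: dist=6227.8 km, bearing=25.4°
Leg 6: dist=8369.5 km, bearing=313.1°
Total: 53260.9 km

Leg 1: φ1=1.2827193, φ2=-0.2066557, Δφ=-1.4893750, Δλ=-2.9346507 rad; a=sin²(Δφ/2)+cosφ1·cosφ2·sin²(Δλ/2)=0.7344318315; c=2·atan2(√a, √(1-a))=2.058800154; dist=6371·c=13116.616 ≈ 13116.6 km; running total=13116.6 km
Leg 1 bearing: y=sinΔλ·cosφ2=-0.20109623, x=cosφ1·sinφ2-sinφ1·cosφ2·cosΔλ=0.86007393; θ=atan2(y, x)=-13.1601° <0 so +360° → 346.8399° ≈ 346.8°
Leg 2: φ1=-0.2066557, φ2=-0.2147558, Δφ=-0.0081001, Δλ=1.7640427 rad; a=sin²(Δφ/2)+cosφ1·cosφ2·sin²(Δλ/2)=0.5699572527; c=2·atan2(√a, √(1-a))=1.711171397; dist=6371·c=10901.873 ≈ 10901.9 km; running total=24018.5 km
Leg 2 bearing: y=sinΔλ·cosφ2=0.95884202, x=cosφ1·sinφ2-sinφ1·cosφ2·cosΔλ=-0.24707470; θ=atan2(y, x)=104.4497° ≈ 104.4°
Leg 3: φ1=-0.2147558, φ2=0.2499765, Δφ=0.4647323, Δλ=-0.8831349 rad; a=sin²(Δφ/2)+cosφ1·cosφ2·sin²(Δλ/2)=0.2259217085; c=2·atan2(√a, √(1-a))=0.990637739; dist=6371·c=6311.353 ≈ 6311.4 km; running total=30329.9 km
Leg 3 bearing: y=sinΔλ·cosφ2=-0.74871457, x=cosφ1·sinφ2-sinφ1·cosφ2·cosΔλ=0.37276112; θ=atan2(y, x)=-63.5328° <0 so +360° → 296.4672° ≈ 296.5°
Leg 4: φ1=0.2499765, φ2=0.3971183, Δφ=0.1471417, Δλ=-1.3861632 rad; a=sin²(Δφ/2)+cosφ1·cosφ2·sin²(Δλ/2)=0.3701425968; c=2·atan2(√a, √(1-a))=1.308069463; dist=6371·c=8333.711 ≈ 8333.7 km; running total=38663.6 km
Leg 4 bearing: y=sinΔλ·cosφ2=-0.90650570, x=cosφ1·sinφ2-sinφ1·cosφ2·cosΔλ=0.33285977; θ=atan2(y, x)=-69.8373° <0 so +360° → 290.1627° ≈ 290.2°
Leg 5: φ1=0.3971183, φ2=1.1358428, Δφ=0.7387246, Δλ=1.0049519 rad; a=sin²(Δφ/2)+cosφ1·cosφ2·sin²(Δλ/2)=0.2204608677; c=2·atan2(√a, √(1-a))=0.977522654; dist=6371·c=6227.797 ≈ 6227.8 km; running total=44891.4 km
Leg 5 bearing: y=sinΔλ·cosφ2=0.35569216, x=cosφ1·sinφ2-sinφ1·cosφ2·cosΔλ=0.74894231; θ=atan2(y, x)=25.4043° ≈ 25.4°
Leg 6: φ1=1.1358428, φ2=0.5339608, Δφ=-0.6018820, Δλ=-2.1790523 rad; a=sin²(Δφ/2)+cosφ1·cosφ2·sin²(Δλ/2)=0.3728545375; c=2·atan2(√a, √(1-a))=1.313681870; dist=6371·c=8369.467 ≈ 8369.5 km; running total=53260.9 km
Leg 6 bearing: y=sinΔλ·cosφ2=-0.70641032, x=cosφ1·sinφ2-sinφ1·cosφ2·cosΔλ=0.66054568; θ=atan2(y, x)=-46.9217° <0 so +360° → 313.0783° ≈ 313.1°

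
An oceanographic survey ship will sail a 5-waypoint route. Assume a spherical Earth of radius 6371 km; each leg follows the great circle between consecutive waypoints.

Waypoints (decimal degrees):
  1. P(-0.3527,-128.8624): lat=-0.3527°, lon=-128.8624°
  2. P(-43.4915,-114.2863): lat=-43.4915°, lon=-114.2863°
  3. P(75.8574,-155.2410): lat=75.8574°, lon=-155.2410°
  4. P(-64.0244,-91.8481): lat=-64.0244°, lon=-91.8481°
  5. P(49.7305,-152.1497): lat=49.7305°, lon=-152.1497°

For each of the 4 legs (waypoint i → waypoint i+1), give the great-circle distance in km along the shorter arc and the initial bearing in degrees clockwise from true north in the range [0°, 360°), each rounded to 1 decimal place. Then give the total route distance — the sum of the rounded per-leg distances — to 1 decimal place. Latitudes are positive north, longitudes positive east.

Leg 1: φ1=-0.0061558, φ2=-0.7590699, Δφ=-0.7529141, Δλ=0.2544009 rad; a=sin²(Δφ/2)+cosφ1·cosφ2·sin²(Δλ/2)=0.1468250850; c=2·atan2(√a, √(1-a))=0.786468082; dist=6371·c=5010.588 ≈ 5010.6 km; running total=5010.6 km
Leg 1 bearing: y=sinΔλ·cosφ2=0.18257753, x=cosφ1·sinφ2-sinφ1·cosφ2·cosΔλ=-0.68391181; θ=atan2(y, x)=165.0529° ≈ 165.1°
Leg 2: φ1=-0.7590699, φ2=1.3239614, Δφ=2.0830313, Δλ=-0.7147944 rad; a=sin²(Δφ/2)+cosφ1·cosφ2·sin²(Δλ/2)=0.7667574231; c=2·atan2(√a, √(1-a))=2.133547164; dist=6371·c=13592.829 ≈ 13592.8 km; running total=18603.4 km
Leg 2 bearing: y=sinΔλ·cosφ2=-0.16015303, x=cosφ1·sinφ2-sinφ1·cosφ2·cosΔλ=0.83048956; θ=atan2(y, x)=-10.9150° <0 so +360° → 349.0850° ≈ 349.1°
Leg 3: φ1=1.3239614, φ2=-1.1174366, Δφ=-2.4413980, Δλ=1.1064148 rad; a=sin²(Δφ/2)+cosφ1·cosφ2·sin²(Δλ/2)=0.9119018514; c=2·atan2(√a, √(1-a))=2.538884943; dist=6371·c=16175.236 ≈ 16175.2 km; running total=34778.6 km
Leg 3 bearing: y=sinΔλ·cosφ2=0.39160483, x=cosφ1·sinφ2-sinφ1·cosφ2·cosΔλ=-0.40986963; θ=atan2(y, x)=136.3055° ≈ 136.3°
Leg 4: φ1=-1.1174366, φ2=0.8679610, Δφ=1.9853975, Δλ=-1.0524615 rad; a=sin²(Δφ/2)+cosφ1·cosφ2·sin²(Δλ/2)=0.7728358939; c=2·atan2(√a, √(1-a))=2.147986890; dist=6371·c=13684.824 ≈ 13684.8 km; running total=48463.4 km
Leg 4 bearing: y=sinΔλ·cosφ2=-0.56147820, x=cosφ1·sinφ2-sinφ1·cosφ2·cosΔλ=0.62208081; θ=atan2(y, x)=-42.0688° <0 so +360° → 317.9312° ≈ 317.9°

Leg 1: dist=5010.6 km, bearing=165.1°
Leg 2: dist=13592.8 km, bearing=349.1°
Leg 3: dist=16175.2 km, bearing=136.3°
Leg 4: dist=13684.8 km, bearing=317.9°
Total: 48463.4 km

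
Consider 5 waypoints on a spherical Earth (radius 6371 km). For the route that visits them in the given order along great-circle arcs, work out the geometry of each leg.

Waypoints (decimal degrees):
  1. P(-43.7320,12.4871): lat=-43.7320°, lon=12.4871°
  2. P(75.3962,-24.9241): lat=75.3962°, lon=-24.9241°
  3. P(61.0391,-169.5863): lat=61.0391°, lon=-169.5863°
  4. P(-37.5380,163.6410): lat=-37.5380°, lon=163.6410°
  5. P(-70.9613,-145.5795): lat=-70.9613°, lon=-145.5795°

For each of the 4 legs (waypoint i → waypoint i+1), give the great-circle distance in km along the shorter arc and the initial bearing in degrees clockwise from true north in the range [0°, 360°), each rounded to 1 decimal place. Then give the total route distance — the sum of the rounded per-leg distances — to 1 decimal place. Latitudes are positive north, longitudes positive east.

Leg 1: dist=13523.2 km, bearing=349.6°
Leg 2: dist=4632.5 km, bearing=335.1°
Leg 3: dist=11227.4 km, bearing=201.3°
Leg 4: dist=4704.7 km, bearing=157.9°
Total: 34087.8 km

Leg 1: φ1=-0.7632674, φ2=1.3159119, Δφ=2.0791793, Δλ=-0.6529486 rad; a=sin²(Δφ/2)+cosφ1·cosφ2·sin²(Δλ/2)=0.7621209917; c=2·atan2(√a, √(1-a))=2.122621055; dist=6371·c=13523.219 ≈ 13523.2 km; running total=13523.2 km
Leg 1 bearing: y=sinΔλ·cosφ2=-0.15317897, x=cosφ1·sinφ2-sinφ1·cosφ2·cosΔλ=0.83767926; θ=atan2(y, x)=-10.3627° <0 so +360° → 349.6373° ≈ 349.6°
Leg 2: φ1=1.3159119, φ2=1.0653333, Δφ=-0.2505787, Δλ=-2.5248317 rad; a=sin²(Δφ/2)+cosφ1·cosφ2·sin²(Δλ/2)=0.1264548819; c=2·atan2(√a, √(1-a))=0.727122494; dist=6371·c=4632.497 ≈ 4632.5 km; running total=18155.7 km
Leg 2 bearing: y=sinΔλ·cosφ2=-0.28006663, x=cosφ1·sinφ2-sinφ1·cosφ2·cosΔλ=0.60284232; θ=atan2(y, x)=-24.9185° <0 so +360° → 335.0815° ≈ 335.1°
Leg 3: φ1=1.0653333, φ2=-0.6551617, Δφ=-1.7204950, Δλ=5.8159135 rad; a=sin²(Δφ/2)+cosφ1·cosφ2·sin²(Δλ/2)=0.5951500160; c=2·atan2(√a, √(1-a))=1.762264081; dist=6371·c=11227.384 ≈ 11227.4 km; running total=29383.1 km
Leg 3 bearing: y=sinΔλ·cosφ2=-0.35718581, x=cosφ1·sinφ2-sinφ1·cosφ2·cosΔλ=-0.91444201; θ=atan2(y, x)=-158.6641° <0 so +360° → 201.3359° ≈ 201.3°
Leg 4: φ1=-0.6551617, φ2=-1.2385083, Δφ=-0.5833466, Δλ=-5.3969158 rad; a=sin²(Δφ/2)+cosφ1·cosφ2·sin²(Δλ/2)=0.1302428276; c=2·atan2(√a, √(1-a))=0.738447731; dist=6371·c=4704.650 ≈ 4704.7 km; running total=34087.8 km
Leg 4 bearing: y=sinΔλ·cosφ2=0.25271832, x=cosφ1·sinφ2-sinφ1·cosφ2·cosΔλ=-0.62390062; θ=atan2(y, x)=157.9490° ≈ 157.9°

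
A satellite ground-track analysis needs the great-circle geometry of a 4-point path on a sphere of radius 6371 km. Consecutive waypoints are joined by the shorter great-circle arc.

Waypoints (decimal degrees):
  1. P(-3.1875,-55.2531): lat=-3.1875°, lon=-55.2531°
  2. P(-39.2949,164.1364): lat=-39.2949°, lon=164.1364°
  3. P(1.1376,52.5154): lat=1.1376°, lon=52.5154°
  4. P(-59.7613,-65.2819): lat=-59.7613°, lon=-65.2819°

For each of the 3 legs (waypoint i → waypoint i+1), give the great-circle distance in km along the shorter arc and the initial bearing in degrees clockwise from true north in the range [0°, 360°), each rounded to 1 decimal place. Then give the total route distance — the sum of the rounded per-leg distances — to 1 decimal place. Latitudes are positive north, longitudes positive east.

Leg 1: φ1=-0.0556324, φ2=-0.6858254, Δφ=-0.6301930, Δλ=3.8290691 rad; a=sin²(Δφ/2)+cosφ1·cosφ2·sin²(Δλ/2)=0.7809830448; c=2·atan2(√a, √(1-a))=2.167557128; dist=6371·c=13809.506 ≈ 13809.5 km; running total=13809.5 km
Leg 1 bearing: y=sinΔλ·cosφ2=-0.49110618, x=cosφ1·sinφ2-sinφ1·cosφ2·cosΔλ=-0.66558909; θ=atan2(y, x)=-143.5782° <0 so +360° → 216.4218° ≈ 216.4°
Leg 2: φ1=-0.6858254, φ2=0.0198549, Δφ=0.7056802, Δλ=-1.9481540 rad; a=sin²(Δφ/2)+cosφ1·cosφ2·sin²(Δλ/2)=0.6488356691; c=2·atan2(√a, √(1-a))=1.873048814; dist=6371·c=11933.194 ≈ 11933.2 km; running total=25742.7 km
Leg 2 bearing: y=sinΔλ·cosφ2=-0.92945827, x=cosφ1·sinφ2-sinφ1·cosφ2·cosΔλ=-0.21794290; θ=atan2(y, x)=-103.1965° <0 so +360° → 256.8035° ≈ 256.8°
Leg 3: φ1=0.0198549, φ2=-1.0430315, Δφ=-1.0628863, Δλ=-2.0559507 rad; a=sin²(Δφ/2)+cosφ1·cosφ2·sin²(Δλ/2)=0.6259794457; c=2·atan2(√a, √(1-a))=1.825500246; dist=6371·c=11630.262 ≈ 11630.3 km; running total=37373.0 km
Leg 3 bearing: y=sinΔλ·cosφ2=-0.44548923, x=cosφ1·sinφ2-sinφ1·cosφ2·cosΔλ=-0.85910189; θ=atan2(y, x)=-152.5909° <0 so +360° → 207.4091° ≈ 207.4°

Leg 1: dist=13809.5 km, bearing=216.4°
Leg 2: dist=11933.2 km, bearing=256.8°
Leg 3: dist=11630.3 km, bearing=207.4°
Total: 37373.0 km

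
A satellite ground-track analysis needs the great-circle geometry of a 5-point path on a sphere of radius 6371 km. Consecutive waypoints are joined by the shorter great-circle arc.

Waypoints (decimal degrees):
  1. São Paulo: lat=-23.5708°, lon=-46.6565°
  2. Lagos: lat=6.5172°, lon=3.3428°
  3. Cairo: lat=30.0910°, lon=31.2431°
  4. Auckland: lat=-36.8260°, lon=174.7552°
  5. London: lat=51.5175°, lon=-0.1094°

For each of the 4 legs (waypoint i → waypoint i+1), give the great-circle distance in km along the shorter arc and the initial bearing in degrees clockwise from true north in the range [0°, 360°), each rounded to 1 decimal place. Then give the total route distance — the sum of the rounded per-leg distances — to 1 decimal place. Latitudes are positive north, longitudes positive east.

Leg 1: φ1=-0.4113881, φ2=0.1137466, Δφ=0.5251347, Δλ=0.8726524 rad; a=sin²(Δφ/2)+cosφ1·cosφ2·sin²(Δλ/2)=0.2300141139; c=2·atan2(√a, √(1-a))=1.000392755; dist=6371·c=6373.502 ≈ 6373.5 km; running total=6373.5 km
Leg 1 bearing: y=sinΔλ·cosφ2=0.76108633, x=cosφ1·sinφ2-sinφ1·cosφ2·cosΔλ=0.35941353; θ=atan2(y, x)=64.7216° ≈ 64.7°
Leg 2: φ1=0.1137466, φ2=0.5251870, Δφ=0.4114404, Δλ=0.4869521 rad; a=sin²(Δφ/2)+cosφ1·cosφ2·sin²(Δλ/2)=0.0916879953; c=2·atan2(√a, √(1-a))=0.615258962; dist=6371·c=3919.815 ≈ 3919.8 km; running total=10293.3 km
Leg 2 bearing: y=sinΔλ·cosφ2=0.40487100, x=cosφ1·sinφ2-sinφ1·cosφ2·cosΔλ=0.41134499; θ=atan2(y, x)=44.5456° ≈ 44.5°
Leg 3: φ1=0.5251870, φ2=-0.6427350, Δφ=-1.1679220, Δλ=2.5047587 rad; a=sin²(Δφ/2)+cosφ1·cosφ2·sin²(Δλ/2)=0.9286705177; c=2·atan2(√a, √(1-a))=2.600878004; dist=6371·c=16570.194 ≈ 16570.2 km; running total=26863.5 km
Leg 3 bearing: y=sinΔλ·cosφ2=0.47599563, x=cosφ1·sinφ2-sinφ1·cosφ2·cosΔλ=-0.19594517; θ=atan2(y, x)=112.3747° ≈ 112.4°
Leg 4: φ1=-0.6427350, φ2=0.8991500, Δφ=1.5418849, Δλ=-3.0519630 rad; a=sin²(Δφ/2)+cosφ1·cosφ2·sin²(Δλ/2)=0.9826529826; c=2·atan2(√a, √(1-a))=2.877408913; dist=6371·c=18331.972 ≈ 18332.0 km; running total=45195.5 km
Leg 4 bearing: y=sinΔλ·cosφ2=-0.05569969, x=cosφ1·sinφ2-sinφ1·cosφ2·cosΔλ=0.25511162; θ=atan2(y, x)=-12.3164° <0 so +360° → 347.6836° ≈ 347.7°

Leg 1: dist=6373.5 km, bearing=64.7°
Leg 2: dist=3919.8 km, bearing=44.5°
Leg 3: dist=16570.2 km, bearing=112.4°
Leg 4: dist=18332.0 km, bearing=347.7°
Total: 45195.5 km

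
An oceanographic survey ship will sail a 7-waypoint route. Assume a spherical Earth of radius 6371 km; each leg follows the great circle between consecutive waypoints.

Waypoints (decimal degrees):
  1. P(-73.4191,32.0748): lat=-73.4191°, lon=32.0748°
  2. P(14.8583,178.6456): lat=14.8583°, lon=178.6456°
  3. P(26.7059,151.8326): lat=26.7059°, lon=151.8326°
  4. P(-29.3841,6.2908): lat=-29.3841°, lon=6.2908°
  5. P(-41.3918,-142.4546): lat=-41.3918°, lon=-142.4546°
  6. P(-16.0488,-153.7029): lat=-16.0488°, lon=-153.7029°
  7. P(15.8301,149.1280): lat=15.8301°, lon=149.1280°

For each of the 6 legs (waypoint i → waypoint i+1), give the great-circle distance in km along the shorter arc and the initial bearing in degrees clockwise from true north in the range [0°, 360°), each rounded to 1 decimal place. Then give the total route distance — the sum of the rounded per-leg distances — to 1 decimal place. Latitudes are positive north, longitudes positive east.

Leg 1: dist=13167.9 km, bearing=142.7°
Leg 2: dist=3073.7 km, bearing=299.7°
Leg 3: dist=16632.4 km, bearing=256.8°
Leg 4: dist=11514.9 km, bearing=203.6°
Leg 5: dist=3017.6 km, bearing=335.7°
Leg 6: dist=7204.9 km, bearing=296.7°
Total: 54611.4 km

Leg 1: φ1=-1.2814050, φ2=0.2593263, Δφ=1.5407313, Δλ=2.5581430 rad; a=sin²(Δφ/2)+cosφ1·cosφ2·sin²(Δλ/2)=0.7379813266; c=2·atan2(√a, √(1-a))=2.066854624; dist=6371·c=13167.931 ≈ 13167.9 km; running total=13167.9 km
Leg 1 bearing: y=sinΔλ·cosφ2=0.53248547, x=cosφ1·sinφ2-sinφ1·cosφ2·cosΔλ=-0.69994198; θ=atan2(y, x)=142.7377° ≈ 142.7°
Leg 2: φ1=0.2593263, φ2=0.4661059, Δφ=0.2067796, Δλ=-0.4679751 rad; a=sin²(Δφ/2)+cosφ1·cosφ2·sin²(Δλ/2)=0.0570692504; c=2·atan2(√a, √(1-a))=0.482448715; dist=6371·c=3073.681 ≈ 3073.7 km; running total=16241.6 km
Leg 2 bearing: y=sinΔλ·cosφ2=-0.40296114, x=cosφ1·sinφ2-sinφ1·cosφ2·cosΔλ=0.22993853; θ=atan2(y, x)=-60.2900° <0 so +360° → 299.7100° ≈ 299.7°
Leg 3: φ1=0.4661059, φ2=-0.5128493, Δφ=-0.9789552, Δλ=-2.5401836 rad; a=sin²(Δφ/2)+cosφ1·cosφ2·sin²(Δλ/2)=0.9311646168; c=2·atan2(√a, √(1-a))=2.610648201; dist=6371·c=16632.440 ≈ 16632.4 km; running total=32874.0 km
Leg 3 bearing: y=sinΔλ·cosφ2=-0.49301406, x=cosφ1·sinφ2-sinφ1·cosφ2·cosΔλ=-0.11543584; θ=atan2(y, x)=-103.1780° <0 so +360° → 256.8220° ≈ 256.8°
Leg 4: φ1=-0.5128493, φ2=-0.7224232, Δφ=-0.2095739, Δλ=-2.5960970 rad; a=sin²(Δφ/2)+cosφ1·cosφ2·sin²(Δλ/2)=0.6171968523; c=2·atan2(√a, √(1-a))=1.807391178; dist=6371·c=11514.889 ≈ 11514.9 km; running total=44388.9 km
Leg 4 bearing: y=sinΔλ·cosφ2=-0.38923815, x=cosφ1·sinφ2-sinφ1·cosφ2·cosΔλ=-0.89081606; θ=atan2(y, x)=-156.3973° <0 so +360° → 203.6027° ≈ 203.6°
Leg 5: φ1=-0.7224232, φ2=-0.2801044, Δφ=0.4423188, Δλ=-0.1963199 rad; a=sin²(Δφ/2)+cosφ1·cosφ2·sin²(Δλ/2)=0.0550437256; c=2·atan2(√a, √(1-a))=0.473642917; dist=6371·c=3017.579 ≈ 3017.6 km; running total=47406.5 km
Leg 5 bearing: y=sinΔλ·cosφ2=-0.18745902, x=cosφ1·sinφ2-sinφ1·cosφ2·cosΔλ=0.41583022; θ=atan2(y, x)=-24.2662° <0 so +360° → 335.7338° ≈ 335.7°
Leg 6: φ1=-0.2801044, φ2=0.2762874, Δφ=0.5563918, Δλ=5.2853963 rad; a=sin²(Δφ/2)+cosφ1·cosφ2·sin²(Δλ/2)=0.2870709434; c=2·atan2(√a, √(1-a))=1.130886241; dist=6371·c=7204.876 ≈ 7204.9 km; running total=54611.4 km
Leg 6 bearing: y=sinΔλ·cosφ2=-0.80840678, x=cosφ1·sinφ2-sinφ1·cosφ2·cosΔλ=0.40635372; θ=atan2(y, x)=-63.3132° <0 so +360° → 296.6868° ≈ 296.7°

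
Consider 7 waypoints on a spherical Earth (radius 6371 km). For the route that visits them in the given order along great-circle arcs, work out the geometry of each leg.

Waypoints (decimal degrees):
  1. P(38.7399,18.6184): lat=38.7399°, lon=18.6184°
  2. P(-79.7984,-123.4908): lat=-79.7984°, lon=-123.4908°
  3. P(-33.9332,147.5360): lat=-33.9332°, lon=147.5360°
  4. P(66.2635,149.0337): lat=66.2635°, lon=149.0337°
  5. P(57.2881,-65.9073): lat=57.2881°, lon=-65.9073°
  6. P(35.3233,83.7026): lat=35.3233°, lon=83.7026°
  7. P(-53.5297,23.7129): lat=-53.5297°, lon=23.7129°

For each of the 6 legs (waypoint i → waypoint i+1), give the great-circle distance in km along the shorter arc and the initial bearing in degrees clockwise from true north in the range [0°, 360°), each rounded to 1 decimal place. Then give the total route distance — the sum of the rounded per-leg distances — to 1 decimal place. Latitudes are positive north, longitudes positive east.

Leg 1: φ1=0.6761388, φ2=-1.3927448, Δφ=-2.0688836, Δλ=-2.4802734 rad; a=sin²(Δφ/2)+cosφ1·cosφ2·sin²(Δλ/2)=0.8624578221; c=2·atan2(√a, √(1-a))=2.381708252; dist=6371·c=15173.863 ≈ 15173.9 km; running total=15173.9 km
Leg 1 bearing: y=sinΔλ·cosφ2=-0.10877498, x=cosφ1·sinφ2-sinφ1·cosφ2·cosΔλ=-0.68019506; θ=atan2(y, x)=-170.9143° <0 so +360° → 189.0857° ≈ 189.1°
Leg 2: φ1=-1.3927448, φ2=-0.5922461, Δφ=0.8004988, Δλ=4.7303100 rad; a=sin²(Δφ/2)+cosφ1·cosφ2·sin²(Δλ/2)=0.2239829481; c=2·atan2(√a, √(1-a))=0.985994558; dist=6371·c=6281.771 ≈ 6281.8 km; running total=21455.7 km
Leg 2 bearing: y=sinΔλ·cosφ2=-0.82955573, x=cosφ1·sinφ2-sinφ1·cosφ2·cosΔλ=-0.08423560; θ=atan2(y, x)=-95.7981° <0 so +360° → 264.2019° ≈ 264.2°
Leg 3: φ1=-0.5922461, φ2=1.1565162, Δφ=1.7487623, Δλ=0.0261398 rad; a=sin²(Δφ/2)+cosφ1·cosφ2·sin²(Δλ/2)=0.5885710744; c=2·atan2(√a, √(1-a))=1.748878241; dist=6371·c=11142.103 ≈ 11142.1 km; running total=32597.8 km
Leg 3 bearing: y=sinΔλ·cosφ2=0.01052088, x=cosφ1·sinφ2-sinφ1·cosφ2·cosΔλ=0.98412904; θ=atan2(y, x)=0.6125° ≈ 0.6°
Leg 4: φ1=1.1565162, φ2=0.9998660, Δφ=-0.1566503, Δλ=-3.7514281 rad; a=sin²(Δφ/2)+cosφ1·cosφ2·sin²(Δλ/2)=0.2040500448; c=2·atan2(√a, √(1-a))=0.937382345; dist=6371·c=5972.063 ≈ 5972.1 km; running total=38569.9 km
Leg 4 bearing: y=sinΔλ·cosφ2=0.30951335, x=cosφ1·sinφ2-sinφ1·cosφ2·cosΔλ=0.74421501; θ=atan2(y, x)=22.5821° ≈ 22.6°
Leg 5: φ1=0.9998660, φ2=0.6165079, Δφ=-0.3833581, Δλ=2.6111853 rad; a=sin²(Δφ/2)+cosφ1·cosφ2·sin²(Δλ/2)=0.4469277473; c=2·atan2(√a, √(1-a))=1.464451488; dist=6371·c=9330.020 ≈ 9330.0 km; running total=47899.9 km
Leg 5 bearing: y=sinΔλ·cosφ2=0.41275263, x=cosφ1·sinφ2-sinφ1·cosφ2·cosΔλ=0.90463728; θ=atan2(y, x)=24.5255° ≈ 24.5°
Leg 6: φ1=0.6165079, φ2=-0.9342695, Δφ=-1.5507774, Δλ=-1.0470178 rad; a=sin²(Δφ/2)+cosφ1·cosφ2·sin²(Δλ/2)=0.6111977989; c=2·atan2(√a, √(1-a))=1.795067245; dist=6371·c=11436.373 ≈ 11436.4 km; running total=59336.3 km
Leg 6 bearing: y=sinΔλ·cosφ2=-0.51471728, x=cosφ1·sinφ2-sinφ1·cosφ2·cosΔλ=-0.82801348; θ=atan2(y, x)=-148.1337° <0 so +360° → 211.8663° ≈ 211.9°

Leg 1: dist=15173.9 km, bearing=189.1°
Leg 2: dist=6281.8 km, bearing=264.2°
Leg 3: dist=11142.1 km, bearing=0.6°
Leg 4: dist=5972.1 km, bearing=22.6°
Leg 5: dist=9330.0 km, bearing=24.5°
Leg 6: dist=11436.4 km, bearing=211.9°
Total: 59336.3 km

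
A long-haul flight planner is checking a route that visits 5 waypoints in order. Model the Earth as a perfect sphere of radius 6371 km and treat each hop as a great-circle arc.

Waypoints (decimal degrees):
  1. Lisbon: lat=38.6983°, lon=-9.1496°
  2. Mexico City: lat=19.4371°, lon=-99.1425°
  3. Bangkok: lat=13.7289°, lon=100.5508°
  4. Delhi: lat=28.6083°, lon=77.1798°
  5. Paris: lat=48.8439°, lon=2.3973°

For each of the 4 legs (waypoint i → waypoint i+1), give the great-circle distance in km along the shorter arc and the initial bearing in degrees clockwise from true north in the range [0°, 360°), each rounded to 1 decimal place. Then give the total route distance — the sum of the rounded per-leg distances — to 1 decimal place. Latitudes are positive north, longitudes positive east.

Leg 1: dist=8671.7 km, bearing=285.4°
Leg 2: dist=15743.3 km, bearing=328.2°
Leg 3: dist=2924.3 km, bearing=308.2°
Leg 4: dist=6581.8 km, bearing=312.3°
Total: 33921.1 km

Leg 1: φ1=0.6754127, φ2=0.3392414, Δφ=-0.3361714, Δλ=-1.5706724 rad; a=sin²(Δφ/2)+cosφ1·cosφ2·sin²(Δλ/2)=0.3959266860; c=2·atan2(√a, √(1-a))=1.361116625; dist=6371·c=8671.674 ≈ 8671.7 km; running total=8671.7 km
Leg 1 bearing: y=sinΔλ·cosφ2=-0.94300737, x=cosφ1·sinφ2-sinφ1·cosφ2·cosΔλ=0.25963836; θ=atan2(y, x)=-74.6062° <0 so +360° → 285.3938° ≈ 285.4°
Leg 2: φ1=0.3392414, φ2=0.2396145, Δφ=-0.0996269, Δλ=3.4853056 rad; a=sin²(Δφ/2)+cosφ1·cosφ2·sin²(Δλ/2)=0.8917542014; c=2·atan2(√a, √(1-a))=2.471088353; dist=6371·c=15743.304 ≈ 15743.3 km; running total=24415.0 km
Leg 2 bearing: y=sinΔλ·cosφ2=-0.32735734, x=cosφ1·sinφ2-sinφ1·cosφ2·cosΔλ=0.52815883; θ=atan2(y, x)=-31.7910° <0 so +360° → 328.2090° ≈ 328.2°
Leg 3: φ1=0.2396145, φ2=0.4993090, Δφ=0.2596945, Δλ=-0.4079009 rad; a=sin²(Δφ/2)+cosφ1·cosφ2·sin²(Δλ/2)=0.0517508130; c=2·atan2(√a, √(1-a))=0.458994636; dist=6371·c=2924.255 ≈ 2924.3 km; running total=27339.3 km
Leg 3 bearing: y=sinΔλ·cosφ2=-0.34825369, x=cosφ1·sinφ2-sinφ1·cosφ2·cosΔλ=0.27387959; θ=atan2(y, x)=-51.8172° <0 so +360° → 308.1828° ≈ 308.2°
Leg 4: φ1=0.4993090, φ2=0.8524869, Δφ=0.3531778, Δλ=-1.3052008 rad; a=sin²(Δφ/2)+cosφ1·cosφ2·sin²(Δλ/2)=0.2439167720; c=2·atan2(√a, √(1-a))=1.033091026; dist=6371·c=6581.823 ≈ 6581.8 km; running total=33921.1 km
Leg 4 bearing: y=sinΔλ·cosφ2=-0.63503694, x=cosφ1·sinφ2-sinφ1·cosφ2·cosΔλ=0.57828505; θ=atan2(y, x)=-47.6780° <0 so +360° → 312.3220° ≈ 312.3°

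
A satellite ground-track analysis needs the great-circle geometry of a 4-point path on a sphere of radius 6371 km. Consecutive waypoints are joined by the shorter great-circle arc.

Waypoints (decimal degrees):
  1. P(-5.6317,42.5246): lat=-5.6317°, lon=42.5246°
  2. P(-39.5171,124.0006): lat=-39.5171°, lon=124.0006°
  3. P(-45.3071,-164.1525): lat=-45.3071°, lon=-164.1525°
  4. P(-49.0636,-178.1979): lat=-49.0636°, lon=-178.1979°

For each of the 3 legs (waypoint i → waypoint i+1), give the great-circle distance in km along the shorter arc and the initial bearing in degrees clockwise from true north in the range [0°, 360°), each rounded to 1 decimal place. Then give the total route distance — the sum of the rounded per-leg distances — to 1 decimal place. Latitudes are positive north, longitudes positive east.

Leg 1: dist=8878.8 km, bearing=129.2°
Leg 2: dist=5735.8 km, bearing=121.5°
Leg 3: dist=1138.5 km, bearing=243.5°
Total: 15753.1 km

Leg 1: φ1=-0.0982917, φ2=-0.6897035, Δφ=-0.5914118, Δλ=1.4220245 rad; a=sin²(Δφ/2)+cosφ1·cosφ2·sin²(Δλ/2)=0.4118819186; c=2·atan2(√a, √(1-a))=1.393634880; dist=6371·c=8878.848 ≈ 8878.8 km; running total=8878.8 km
Leg 1 bearing: y=sinΔλ·cosφ2=0.76291334, x=cosφ1·sinφ2-sinφ1·cosφ2·cosΔλ=-0.62201612; θ=atan2(y, x)=129.1909° ≈ 129.2°
Leg 2: φ1=-0.6897035, φ2=-0.7907581, Δφ=-0.1010546, Δλ=-5.0292203 rad; a=sin²(Δφ/2)+cosφ1·cosφ2·sin²(Δλ/2)=0.1893099214; c=2·atan2(√a, √(1-a))=0.900293344; dist=6371·c=5735.769 ≈ 5735.8 km; running total=14614.6 km
Leg 2 bearing: y=sinΔλ·cosφ2=0.66830122, x=cosφ1·sinφ2-sinφ1·cosφ2·cosΔλ=-0.40897455; θ=atan2(y, x)=121.4650° ≈ 121.5°
Leg 3: φ1=-0.7907581, φ2=-0.8563214, Δφ=-0.0655633, Δλ=-0.2451385 rad; a=sin²(Δφ/2)+cosφ1·cosφ2·sin²(Δλ/2)=0.0079626691; c=2·atan2(√a, √(1-a))=0.178705278; dist=6371·c=1138.531 ≈ 1138.5 km; running total=15753.1 km
Leg 3 bearing: y=sinΔλ·cosφ2=-0.15901599, x=cosφ1·sinφ2-sinφ1·cosφ2·cosΔλ=-0.07944165; θ=atan2(y, x)=-116.5459° <0 so +360° → 243.4541° ≈ 243.5°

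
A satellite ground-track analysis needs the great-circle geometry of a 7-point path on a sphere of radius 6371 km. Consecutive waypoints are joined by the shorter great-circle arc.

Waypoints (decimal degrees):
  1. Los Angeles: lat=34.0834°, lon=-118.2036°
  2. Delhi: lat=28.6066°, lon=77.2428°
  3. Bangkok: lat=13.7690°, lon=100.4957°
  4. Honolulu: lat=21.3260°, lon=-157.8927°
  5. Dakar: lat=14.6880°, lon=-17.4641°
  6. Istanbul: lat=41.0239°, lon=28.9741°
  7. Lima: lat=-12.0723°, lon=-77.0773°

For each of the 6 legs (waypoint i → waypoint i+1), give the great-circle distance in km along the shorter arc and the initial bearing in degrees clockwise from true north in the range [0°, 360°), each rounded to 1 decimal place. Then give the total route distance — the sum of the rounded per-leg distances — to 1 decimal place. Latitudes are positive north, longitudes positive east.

Leg 1: φ1=0.5948676, φ2=0.4992794, Δφ=-0.0955882, Δλ=3.4111832 rad; a=sin²(Δφ/2)+cosφ1·cosφ2·sin²(Δλ/2)=0.7162705486; c=2·atan2(√a, √(1-a))=2.018105591; dist=6371·c=12857.351 ≈ 12857.4 km; running total=12857.4 km
Leg 1 bearing: y=sinΔλ·cosφ2=-0.23382448, x=cosφ1·sinφ2-sinφ1·cosφ2·cosΔλ=0.87076651; θ=atan2(y, x)=-15.0309° <0 so +360° → 344.9691° ≈ 345.0°
Leg 2: φ1=0.4992794, φ2=0.2403144, Δφ=-0.2589650, Δλ=0.4058397 rad; a=sin²(Δφ/2)+cosφ1·cosφ2·sin²(Δλ/2)=0.0513040725; c=2·atan2(√a, √(1-a))=0.456973830; dist=6371·c=2911.380 ≈ 2911.4 km; running total=15768.8 km
Leg 2 bearing: y=sinΔλ·cosφ2=0.38344535, x=cosφ1·sinφ2-sinφ1·cosφ2·cosΔλ=-0.21830603; θ=atan2(y, x)=119.6541° ≈ 119.7°
Leg 3: φ1=0.2403144, φ2=0.3722089, Δφ=0.1318945, Δλ=-4.5097283 rad; a=sin²(Δφ/2)+cosφ1·cosφ2·sin²(Δλ/2)=0.5477744079; c=2·atan2(√a, √(1-a))=1.666491130; dist=6371·c=10617.215 ≈ 10617.2 km; running total=26386.0 km
Leg 3 bearing: y=sinΔλ·cosφ2=0.91246216, x=cosφ1·sinφ2-sinφ1·cosφ2·cosΔλ=0.39784825; θ=atan2(y, x)=66.4420° ≈ 66.4°
Leg 4: φ1=0.3722089, φ2=0.2563540, Δφ=-0.1158550, Δλ=2.4509414 rad; a=sin²(Δφ/2)+cosφ1·cosφ2·sin²(Δλ/2)=0.8011864655; c=2·atan2(√a, √(1-a))=2.217266910; dist=6371·c=14126.207 ≈ 14126.2 km; running total=40512.2 km
Leg 4 bearing: y=sinΔλ·cosφ2=0.61622141, x=cosφ1·sinφ2-sinφ1·cosφ2·cosΔλ=0.50736380; θ=atan2(y, x)=50.5338° ≈ 50.5°
Leg 5: φ1=0.2563540, φ2=0.7160021, Δφ=0.4596482, Δλ=0.8104995 rad; a=sin²(Δφ/2)+cosφ1·cosφ2·sin²(Δλ/2)=0.1653268775; c=2·atan2(√a, √(1-a))=0.837467833; dist=6371·c=5335.508 ≈ 5335.5 km; running total=45847.7 km
Leg 5 bearing: y=sinΔλ·cosφ2=0.54668797, x=cosφ1·sinφ2-sinφ1·cosφ2·cosΔλ=0.50309827; θ=atan2(y, x)=47.3777° ≈ 47.4°
Leg 6: φ1=0.7160021, φ2=-0.2107014, Δφ=-0.9267035, Δλ=-1.8509461 rad; a=sin²(Δφ/2)+cosφ1·cosφ2·sin²(Δλ/2)=0.6706328565; c=2·atan2(√a, √(1-a))=1.919059446; dist=6371·c=12226.328 ≈ 12226.3 km; running total=58074.0 km
Leg 6 bearing: y=sinΔλ·cosφ2=-0.93976069, x=cosφ1·sinφ2-sinφ1·cosφ2·cosΔλ=0.01968629; θ=atan2(y, x)=-88.7999° <0 so +360° → 271.2001° ≈ 271.2°

Leg 1: dist=12857.4 km, bearing=345.0°
Leg 2: dist=2911.4 km, bearing=119.7°
Leg 3: dist=10617.2 km, bearing=66.4°
Leg 4: dist=14126.2 km, bearing=50.5°
Leg 5: dist=5335.5 km, bearing=47.4°
Leg 6: dist=12226.3 km, bearing=271.2°
Total: 58074.0 km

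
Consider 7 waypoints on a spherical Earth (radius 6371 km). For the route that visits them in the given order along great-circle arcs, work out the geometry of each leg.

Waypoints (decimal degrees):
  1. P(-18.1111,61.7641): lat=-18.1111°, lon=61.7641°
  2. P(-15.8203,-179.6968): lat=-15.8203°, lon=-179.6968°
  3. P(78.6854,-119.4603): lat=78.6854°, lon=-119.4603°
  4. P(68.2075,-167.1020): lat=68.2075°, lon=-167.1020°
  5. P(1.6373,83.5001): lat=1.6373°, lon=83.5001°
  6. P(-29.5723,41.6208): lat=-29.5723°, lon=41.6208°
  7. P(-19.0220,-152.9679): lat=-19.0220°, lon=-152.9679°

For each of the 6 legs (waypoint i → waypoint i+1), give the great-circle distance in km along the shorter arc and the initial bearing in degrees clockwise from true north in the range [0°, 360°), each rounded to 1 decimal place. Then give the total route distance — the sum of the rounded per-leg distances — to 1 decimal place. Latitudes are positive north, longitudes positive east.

Leg 1: φ1=-0.3160983, φ2=-0.2761163, Δφ=0.0399820, Δλ=-4.2142877 rad; a=sin²(Δφ/2)+cosφ1·cosφ2·sin²(Δλ/2)=0.6760703655; c=2·atan2(√a, √(1-a))=1.930653684; dist=6371·c=12300.195 ≈ 12300.2 km; running total=12300.2 km
Leg 1 bearing: y=sinΔλ·cosφ2=0.84521532, x=cosφ1·sinφ2-sinφ1·cosφ2·cosΔλ=-0.40200494; θ=atan2(y, x)=115.4369° ≈ 115.4°
Leg 2: φ1=-0.2761163, φ2=1.3733193, Δφ=1.6494356, Δλ=1.0513253 rad; a=sin²(Δφ/2)+cosφ1·cosφ2·sin²(Δλ/2)=0.5868080245; c=2·atan2(√a, √(1-a))=1.745296628; dist=6371·c=11119.285 ≈ 11119.3 km; running total=23419.5 km
Leg 2 bearing: y=sinΔλ·cosφ2=0.17031421, x=cosφ1·sinφ2-sinφ1·cosφ2·cosΔλ=0.96997450; θ=atan2(y, x)=9.9588° ≈ 10.0°
Leg 3: φ1=1.3733193, φ2=1.1904454, Δφ=-0.1828739, Δλ=-0.8315045 rad; a=sin²(Δφ/2)+cosφ1·cosφ2·sin²(Δλ/2)=0.0202184423; c=2·atan2(√a, √(1-a))=0.285350261; dist=6371·c=1817.967 ≈ 1818.0 km; running total=25237.5 km
Leg 3 bearing: y=sinΔλ·cosφ2=-0.27433093, x=cosφ1·sinφ2-sinφ1·cosφ2·cosΔλ=-0.06309651; θ=atan2(y, x)=-102.9528° <0 so +360° → 257.0472° ≈ 257.0°
Leg 4: φ1=1.1904454, φ2=0.0285763, Δφ=-1.1618692, Δλ=4.3738318 rad; a=sin²(Δφ/2)+cosφ1·cosφ2·sin²(Δλ/2)=0.5483599847; c=2·atan2(√a, √(1-a))=1.667667733; dist=6371·c=10624.711 ≈ 10624.7 km; running total=35862.2 km
Leg 4 bearing: y=sinΔλ·cosφ2=-0.94284973, x=cosφ1·sinφ2-sinφ1·cosφ2·cosΔλ=0.31887243; θ=atan2(y, x)=-71.3144° <0 so +360° → 288.6856° ≈ 288.7°
Leg 5: φ1=0.0285763, φ2=-0.5161340, Δφ=-0.5447103, Δλ=-0.7309317 rad; a=sin²(Δφ/2)+cosφ1·cosφ2·sin²(Δλ/2)=0.1834014418; c=2·atan2(√a, √(1-a))=0.885119368; dist=6371·c=5639.095 ≈ 5639.1 km; running total=41501.3 km
Leg 5 bearing: y=sinΔλ·cosφ2=-0.58060252, x=cosφ1·sinφ2-sinφ1·cosφ2·cosΔλ=-0.51182236; θ=atan2(y, x)=-131.3974° <0 so +360° → 228.6026° ≈ 228.6°
Leg 6: φ1=-0.5161340, φ2=-0.3319965, Δφ=0.1841375, Δλ=-3.3962135 rad; a=sin²(Δφ/2)+cosφ1·cosφ2·sin²(Δλ/2)=0.8174382594; c=2·atan2(√a, √(1-a))=2.258645014; dist=6371·c=14389.827 ≈ 14389.8 km; running total=55891.1 km
Leg 6 bearing: y=sinΔλ·cosφ2=0.23812430, x=cosφ1·sinφ2-sinφ1·cosφ2·cosΔλ=-0.73500247; θ=atan2(y, x)=162.0488° ≈ 162.0°

Leg 1: dist=12300.2 km, bearing=115.4°
Leg 2: dist=11119.3 km, bearing=10.0°
Leg 3: dist=1818.0 km, bearing=257.0°
Leg 4: dist=10624.7 km, bearing=288.7°
Leg 5: dist=5639.1 km, bearing=228.6°
Leg 6: dist=14389.8 km, bearing=162.0°
Total: 55891.1 km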